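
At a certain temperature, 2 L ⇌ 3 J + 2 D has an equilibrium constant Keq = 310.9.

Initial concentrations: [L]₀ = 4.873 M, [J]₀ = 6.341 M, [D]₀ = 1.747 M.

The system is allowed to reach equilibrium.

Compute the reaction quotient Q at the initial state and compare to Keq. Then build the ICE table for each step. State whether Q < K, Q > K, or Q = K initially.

Q₀ = 32.77 vs Keq = 310.9 ⇒ Q<K, forward
Step 1:
                    L           J           D
  init          4.873       6.341       1.747
  Δ            -1.138       1.707       1.138
  eq            3.735       8.048       2.885
  solve Keq expr → x = 0.5689; check Q = 310.9

Q₀ = 32.77; Q < K (proceeds forward)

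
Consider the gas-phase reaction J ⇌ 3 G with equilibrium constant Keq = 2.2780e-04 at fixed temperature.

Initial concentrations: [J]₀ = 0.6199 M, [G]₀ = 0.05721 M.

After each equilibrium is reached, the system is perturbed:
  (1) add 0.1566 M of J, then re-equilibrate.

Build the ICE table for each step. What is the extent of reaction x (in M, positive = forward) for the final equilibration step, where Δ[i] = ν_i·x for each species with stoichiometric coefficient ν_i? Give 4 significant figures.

x = 0.00134 M

Q₀ = 3.0206e-04 vs Keq = 2.2780e-04 ⇒ Q>K, reverse
Step 1:
                  J         G
  init       0.6199   0.05721
  Δ        0.001696 -0.005088
  eq         0.6216   0.05212
  solve Keq expr → x = -0.001696; check Q = 2.2780e-04
Then add 0.1566 M of J.
Step 2:
                  J         G
  init       0.7782   0.05212
  Δ        -0.00134  0.004021
  eq         0.7769   0.05614
  solve Keq expr → x = 0.00134; check Q = 2.2780e-04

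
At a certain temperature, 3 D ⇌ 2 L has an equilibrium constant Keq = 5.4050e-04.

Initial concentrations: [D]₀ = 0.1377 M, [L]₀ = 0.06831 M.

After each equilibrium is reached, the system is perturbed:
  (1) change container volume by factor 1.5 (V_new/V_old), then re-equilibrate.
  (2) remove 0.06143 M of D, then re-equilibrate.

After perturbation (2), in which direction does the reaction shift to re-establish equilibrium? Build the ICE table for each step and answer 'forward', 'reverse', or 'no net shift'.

Direction: reverse

Q₀ = 1.787 vs Keq = 5.4050e-04 ⇒ Q>K, reverse
Step 1:
                   D          L
  Initial     0.1377    0.06831
  Change     0.09846   -0.06564
  Equil       0.2362   0.002668
  solve Keq expr → x = -0.03282; check Q = 5.4050e-04
Then change container volume by factor 1.5 (V_new/V_old).
Step 2:
                   D          L
  Initial     0.1574   0.001779
  Change  4.7966e-04 -3.1977e-04
  Equil       0.1579   0.001459
  solve Keq expr → x = -1.5989e-04; check Q = 5.4050e-04
Then remove 0.06143 M of D.
Step 3:
                   D          L
  Initial    0.09649   0.001459
  Change    0.001125 -7.4996e-04
  Equil      0.09762 7.0906e-04
  solve Keq expr → x = -3.7498e-04; check Q = 5.4050e-04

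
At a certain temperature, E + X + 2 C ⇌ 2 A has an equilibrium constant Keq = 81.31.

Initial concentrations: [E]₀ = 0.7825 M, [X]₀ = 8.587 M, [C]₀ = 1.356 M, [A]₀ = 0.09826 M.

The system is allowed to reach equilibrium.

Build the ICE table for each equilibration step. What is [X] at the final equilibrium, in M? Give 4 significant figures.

[X]_eq = 7.973 M

Q₀ = 7.8146e-04 vs Keq = 81.31 ⇒ Q<K, forward
Step 1:
                   E          X          C          A
  I           0.7825      8.587      1.356    0.09826
  C          -0.6144    -0.6144     -1.229      1.229
  E           0.1681      7.973     0.1271      1.327
  solve Keq expr → x = 0.6144; check Q = 81.31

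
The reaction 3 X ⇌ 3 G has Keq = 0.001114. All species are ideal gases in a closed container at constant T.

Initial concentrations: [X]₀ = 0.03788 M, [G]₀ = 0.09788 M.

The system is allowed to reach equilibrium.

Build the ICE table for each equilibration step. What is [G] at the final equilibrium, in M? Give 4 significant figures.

[G]_eq = 0.01275 M

Q₀ = 17.25 vs Keq = 0.001114 ⇒ Q>K, reverse
Step 1:
                  X         G
  I         0.03788   0.09788
  C         0.08513  -0.08513
  E           0.123   0.01275
  solve Keq expr → x = -0.02838; check Q = 0.001114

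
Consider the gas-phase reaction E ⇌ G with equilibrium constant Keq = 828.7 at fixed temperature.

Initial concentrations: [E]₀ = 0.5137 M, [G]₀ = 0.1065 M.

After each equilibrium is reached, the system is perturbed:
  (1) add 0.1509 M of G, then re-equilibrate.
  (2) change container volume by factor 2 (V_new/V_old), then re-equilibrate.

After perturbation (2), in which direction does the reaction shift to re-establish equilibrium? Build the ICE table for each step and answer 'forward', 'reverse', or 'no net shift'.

Q₀ = 0.2073 vs Keq = 828.7 ⇒ Q<K, forward
Step 1:
                    E           G
  Initial      0.5137      0.1065
  Change       -0.513       0.513
  Equil    7.4750e-04      0.6195
  solve Keq expr → x = 0.513; check Q = 828.7
Then add 0.1509 M of G.
Step 2:
                    E           G
  Initial  7.4750e-04      0.7704
  Change   1.8187e-04 -1.8187e-04
  Equil    9.2937e-04      0.7702
  solve Keq expr → x = -1.8187e-04; check Q = 828.7
Then change container volume by factor 2 (V_new/V_old).
Step 3:
                    E           G
  Initial  4.6469e-04      0.3851
  Change            0           0
  Equil    4.6469e-04      0.3851
  solve Keq expr → x = 0; check Q = 828.7

Direction: no net shift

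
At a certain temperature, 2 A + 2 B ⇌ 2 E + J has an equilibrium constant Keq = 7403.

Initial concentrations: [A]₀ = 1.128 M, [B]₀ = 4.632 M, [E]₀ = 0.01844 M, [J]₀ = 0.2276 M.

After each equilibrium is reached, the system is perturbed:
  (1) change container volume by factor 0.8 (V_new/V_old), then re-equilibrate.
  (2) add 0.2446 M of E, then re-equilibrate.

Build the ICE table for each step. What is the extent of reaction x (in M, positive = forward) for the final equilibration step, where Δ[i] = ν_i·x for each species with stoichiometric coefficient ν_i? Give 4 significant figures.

x = -3.2071e-04 M

Q₀ = 2.8349e-06 vs Keq = 7403 ⇒ Q<K, forward
Step 1:
                  A         B         E         J
  I           1.128     4.632   0.01844    0.2276
  C          -1.125    -1.125     1.125    0.5623
  E        0.003367     3.507     1.143    0.7899
  solve Keq expr → x = 0.5623; check Q = 7403
Then change container volume by factor 0.8 (V_new/V_old).
Step 2:
                  A         B         E         J
  I        0.004208     4.384     1.429    0.9874
  C       -4.4230e-04 -4.4230e-04 4.4230e-04 2.2115e-04
  E        0.003766     4.384     1.429    0.9876
  solve Keq expr → x = 2.2115e-04; check Q = 7403
Then add 0.2446 M of E.
Step 3:
                  A         B         E         J
  I        0.003766     4.384     1.674    0.9876
  C       6.4141e-04 6.4141e-04 -6.4141e-04 -3.2071e-04
  E        0.004407     4.384     1.673    0.9873
  solve Keq expr → x = -3.2071e-04; check Q = 7403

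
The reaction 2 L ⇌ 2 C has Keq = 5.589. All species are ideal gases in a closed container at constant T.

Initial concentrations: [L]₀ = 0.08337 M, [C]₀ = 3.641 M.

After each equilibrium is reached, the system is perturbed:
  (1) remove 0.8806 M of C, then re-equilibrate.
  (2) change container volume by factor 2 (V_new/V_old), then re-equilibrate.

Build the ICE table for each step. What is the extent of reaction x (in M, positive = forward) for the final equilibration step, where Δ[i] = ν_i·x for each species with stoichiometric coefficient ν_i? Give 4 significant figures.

Q₀ = 1907 vs Keq = 5.589 ⇒ Q>K, reverse
Step 1:
                    L           C
  I           0.08337       3.641
  C             1.024      -1.024
  E             1.107       2.617
  solve Keq expr → x = -0.5119; check Q = 5.589
Then remove 0.8806 M of C.
Step 2:
                    L           C
  I             1.107       1.737
  C           -0.2618      0.2618
  E            0.8453       1.998
  solve Keq expr → x = 0.1309; check Q = 5.589
Then change container volume by factor 2 (V_new/V_old).
Step 3:
                    L           C
  I            0.4227      0.9992
  C                 0           0
  E            0.4227      0.9992
  solve Keq expr → x = 0; check Q = 5.589

x = 0 M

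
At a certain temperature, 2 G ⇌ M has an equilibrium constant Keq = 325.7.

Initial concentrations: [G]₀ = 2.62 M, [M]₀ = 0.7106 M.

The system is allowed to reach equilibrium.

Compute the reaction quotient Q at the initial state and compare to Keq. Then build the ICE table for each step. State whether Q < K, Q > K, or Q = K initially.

Q₀ = 0.1035 vs Keq = 325.7 ⇒ Q<K, forward
Step 1:
                  G         M
  Initial      2.62    0.7106
  Change     -2.542     1.271
  Equil       0.078     1.982
  solve Keq expr → x = 1.271; check Q = 325.7

Q₀ = 0.1035; Q < K (proceeds forward)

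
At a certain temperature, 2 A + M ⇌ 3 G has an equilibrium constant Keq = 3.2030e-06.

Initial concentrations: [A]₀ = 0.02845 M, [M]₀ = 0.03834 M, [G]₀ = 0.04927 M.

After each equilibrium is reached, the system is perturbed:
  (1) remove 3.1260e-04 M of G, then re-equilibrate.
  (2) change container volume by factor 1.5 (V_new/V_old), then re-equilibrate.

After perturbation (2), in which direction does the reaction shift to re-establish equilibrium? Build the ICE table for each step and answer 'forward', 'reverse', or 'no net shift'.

Direction: no net shift

Q₀ = 3.854 vs Keq = 3.2030e-06 ⇒ Q>K, reverse
Step 1:
                  A         M         G
  init      0.02845   0.03834   0.04927
  Δ         0.03227   0.01614  -0.04841
  eq        0.06072   0.05448 8.6327e-04
  solve Keq expr → x = -0.01614; check Q = 3.2030e-06
Then remove 3.1260e-04 M of G.
Step 2:
                  A         M         G
  init      0.06072   0.05448 5.5067e-04
  Δ       -2.0673e-04 -1.0336e-04 3.1009e-04
  eq        0.06051   0.05437 8.6076e-04
  solve Keq expr → x = 1.0336e-04; check Q = 3.2030e-06
Then change container volume by factor 1.5 (V_new/V_old).
Step 3:
                  A         M         G
  init      0.04034   0.03625 5.7384e-04
  Δ               0         0         0
  eq        0.04034   0.03625 5.7384e-04
  solve Keq expr → x = 0; check Q = 3.2030e-06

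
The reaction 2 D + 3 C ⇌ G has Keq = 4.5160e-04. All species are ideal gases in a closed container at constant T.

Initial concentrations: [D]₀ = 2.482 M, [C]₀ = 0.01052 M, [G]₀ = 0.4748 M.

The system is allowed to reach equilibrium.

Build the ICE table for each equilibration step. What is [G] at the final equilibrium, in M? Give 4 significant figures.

[G]_eq = 0.01413 M

Q₀ = 6.6200e+04 vs Keq = 4.5160e-04 ⇒ Q>K, reverse
Step 1:
                   D          C          G
  I            2.482    0.01052     0.4748
  C           0.9213      1.382    -0.4607
  E            3.403      1.393    0.01413
  solve Keq expr → x = -0.4607; check Q = 4.5160e-04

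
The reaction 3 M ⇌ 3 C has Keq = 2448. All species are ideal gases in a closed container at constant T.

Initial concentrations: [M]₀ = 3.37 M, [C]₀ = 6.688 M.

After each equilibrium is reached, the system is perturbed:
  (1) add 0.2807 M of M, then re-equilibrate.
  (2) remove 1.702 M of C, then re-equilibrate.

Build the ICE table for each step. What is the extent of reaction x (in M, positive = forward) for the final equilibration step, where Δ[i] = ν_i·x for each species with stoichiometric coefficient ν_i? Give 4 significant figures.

x = 0.03919 M

Q₀ = 7.816 vs Keq = 2448 ⇒ Q<K, forward
Step 1:
                   M          C
  Initial       3.37      6.688
  Change      -2.675      2.675
  Equil       0.6947      9.363
  solve Keq expr → x = 0.8918; check Q = 2448
Then add 0.2807 M of M.
Step 2:
                   M          C
  Initial     0.9754      9.363
  Change     -0.2613     0.2613
  Equil       0.7141      9.625
  solve Keq expr → x = 0.0871; check Q = 2448
Then remove 1.702 M of C.
Step 3:
                   M          C
  Initial     0.7141      7.923
  Change     -0.1176     0.1176
  Equil       0.5966       8.04
  solve Keq expr → x = 0.03919; check Q = 2448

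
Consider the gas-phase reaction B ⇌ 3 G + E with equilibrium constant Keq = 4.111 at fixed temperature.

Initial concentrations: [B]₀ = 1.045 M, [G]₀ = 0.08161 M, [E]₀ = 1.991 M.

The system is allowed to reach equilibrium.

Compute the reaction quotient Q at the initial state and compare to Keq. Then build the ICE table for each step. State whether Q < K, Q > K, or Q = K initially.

Q₀ = 0.001036; Q < K (proceeds forward)

Q₀ = 0.001036 vs Keq = 4.111 ⇒ Q<K, forward
Step 1:
                   B          G          E
  I            1.045    0.08161      1.991
  C          -0.3328     0.9984     0.3328
  E           0.7122       1.08      2.324
  solve Keq expr → x = 0.3328; check Q = 4.111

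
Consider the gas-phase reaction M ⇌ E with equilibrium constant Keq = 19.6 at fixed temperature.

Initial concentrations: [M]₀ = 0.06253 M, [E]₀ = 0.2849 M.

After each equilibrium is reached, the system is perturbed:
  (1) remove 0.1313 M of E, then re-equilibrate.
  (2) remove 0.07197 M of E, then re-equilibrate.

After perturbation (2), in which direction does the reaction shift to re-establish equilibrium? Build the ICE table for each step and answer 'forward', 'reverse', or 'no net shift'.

Direction: forward

Q₀ = 4.556 vs Keq = 19.6 ⇒ Q<K, forward
Step 1:
                    M           E
  I           0.06253      0.2849
  C          -0.04566     0.04566
  E           0.01687      0.3306
  solve Keq expr → x = 0.04566; check Q = 19.6
Then remove 0.1313 M of E.
Step 2:
                    M           E
  I           0.01687      0.1993
  C         -0.006374    0.006374
  E           0.01049      0.2056
  solve Keq expr → x = 0.006374; check Q = 19.6
Then remove 0.07197 M of E.
Step 3:
                    M           E
  I           0.01049      0.1337
  C         -0.003494    0.003494
  E          0.006998      0.1372
  solve Keq expr → x = 0.003494; check Q = 19.6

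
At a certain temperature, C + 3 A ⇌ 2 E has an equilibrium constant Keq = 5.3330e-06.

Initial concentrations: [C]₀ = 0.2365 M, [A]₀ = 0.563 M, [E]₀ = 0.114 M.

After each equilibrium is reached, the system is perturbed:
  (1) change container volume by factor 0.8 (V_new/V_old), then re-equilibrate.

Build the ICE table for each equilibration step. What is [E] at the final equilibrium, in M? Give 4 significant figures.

Q₀ = 0.3079 vs Keq = 5.3330e-06 ⇒ Q>K, reverse
Step 1:
                  C         A         E
  Initial    0.2365     0.563     0.114
  Change    0.05661    0.1698   -0.1132
  Equil      0.2931    0.7328 7.8433e-04
  solve Keq expr → x = -0.05661; check Q = 5.3330e-06
Then change container volume by factor 0.8 (V_new/V_old).
Step 2:
                  C         A         E
  Initial    0.3664     0.916 9.8041e-04
  Change  -1.2208e-04 -3.6625e-04 2.4416e-04
  Equil      0.3663    0.9157  0.001225
  solve Keq expr → x = 1.2208e-04; check Q = 5.3330e-06

[E]_eq = 0.001225 M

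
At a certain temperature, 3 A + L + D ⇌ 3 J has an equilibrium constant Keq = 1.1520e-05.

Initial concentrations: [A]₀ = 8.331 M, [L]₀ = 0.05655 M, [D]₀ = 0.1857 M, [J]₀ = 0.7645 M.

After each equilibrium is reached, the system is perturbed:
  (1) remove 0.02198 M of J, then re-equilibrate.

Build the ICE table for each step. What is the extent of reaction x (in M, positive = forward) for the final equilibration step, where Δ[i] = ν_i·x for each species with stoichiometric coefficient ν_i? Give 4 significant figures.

x = 0.006802 M

Q₀ = 0.07359 vs Keq = 1.1520e-05 ⇒ Q>K, reverse
Step 1:
                  A         L         D         J
  init        8.331   0.05655    0.1857    0.7645
  Δ          0.6661     0.222     0.222   -0.6661
  eq          8.997    0.2786    0.4077   0.09841
  solve Keq expr → x = -0.222; check Q = 1.1520e-05
Then remove 0.02198 M of J.
Step 2:
                  A         L         D         J
  init        8.997    0.2786    0.4077   0.07643
  Δ        -0.02041 -0.006802 -0.006802   0.02041
  eq          8.977    0.2718    0.4009   0.09683
  solve Keq expr → x = 0.006802; check Q = 1.1520e-05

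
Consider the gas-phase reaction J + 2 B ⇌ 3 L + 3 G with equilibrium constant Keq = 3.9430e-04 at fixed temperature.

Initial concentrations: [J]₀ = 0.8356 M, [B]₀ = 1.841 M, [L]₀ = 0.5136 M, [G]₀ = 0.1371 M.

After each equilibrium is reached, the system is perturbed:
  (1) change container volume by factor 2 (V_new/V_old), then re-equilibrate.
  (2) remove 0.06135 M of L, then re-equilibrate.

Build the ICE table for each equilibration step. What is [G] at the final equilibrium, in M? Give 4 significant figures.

[G]_eq = 0.1649 M

Q₀ = 1.2328e-04 vs Keq = 3.9430e-04 ⇒ Q<K, forward
Step 1:
                   J          B          L          G
  Initial     0.8356      1.841     0.5136     0.1371
  Change    -0.01512   -0.03024    0.04536    0.04536
  Equil       0.8205      1.811      0.559     0.1825
  solve Keq expr → x = 0.01512; check Q = 3.9430e-04
Then change container volume by factor 2 (V_new/V_old).
Step 2:
                   J          B          L          G
  Initial     0.4102     0.9054     0.2795    0.09123
  Change     -0.0183    -0.0366     0.0549     0.0549
  Equil       0.3919     0.8688     0.3344     0.1461
  solve Keq expr → x = 0.0183; check Q = 3.9430e-04
Then remove 0.06135 M of L.
Step 3:
                   J          B          L          G
  Initial     0.3919     0.8688      0.273     0.1461
  Change   -0.006267   -0.01253     0.0188     0.0188
  Equil       0.3857     0.8562     0.2918     0.1649
  solve Keq expr → x = 0.006267; check Q = 3.9430e-04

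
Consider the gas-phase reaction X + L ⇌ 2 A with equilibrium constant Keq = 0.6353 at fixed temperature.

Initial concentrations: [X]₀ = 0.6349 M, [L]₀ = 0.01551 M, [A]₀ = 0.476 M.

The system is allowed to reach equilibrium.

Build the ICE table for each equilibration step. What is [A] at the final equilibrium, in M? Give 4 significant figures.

Q₀ = 23.01 vs Keq = 0.6353 ⇒ Q>K, reverse
Step 1:
                    X           L           A
  init         0.6349     0.01551       0.476
  Δ            0.1139      0.1139     -0.2279
  eq           0.7488      0.1294      0.2481
  solve Keq expr → x = -0.1139; check Q = 0.6353

[A]_eq = 0.2481 M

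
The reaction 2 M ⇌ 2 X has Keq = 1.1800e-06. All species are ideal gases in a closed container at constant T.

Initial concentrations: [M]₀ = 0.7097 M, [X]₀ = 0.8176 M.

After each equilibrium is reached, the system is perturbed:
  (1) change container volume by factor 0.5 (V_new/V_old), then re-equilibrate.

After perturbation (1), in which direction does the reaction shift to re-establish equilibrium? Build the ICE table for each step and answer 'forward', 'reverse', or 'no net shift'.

Direction: no net shift

Q₀ = 1.327 vs Keq = 1.1800e-06 ⇒ Q>K, reverse
Step 1:
                    M           X
  Initial      0.7097      0.8176
  Change       0.8159     -0.8159
  Equil         1.526    0.001657
  solve Keq expr → x = -0.408; check Q = 1.1800e-06
Then change container volume by factor 0.5 (V_new/V_old).
Step 2:
                    M           X
  Initial       3.051    0.003315
  Change            0           0
  Equil         3.051    0.003315
  solve Keq expr → x = 0; check Q = 1.1800e-06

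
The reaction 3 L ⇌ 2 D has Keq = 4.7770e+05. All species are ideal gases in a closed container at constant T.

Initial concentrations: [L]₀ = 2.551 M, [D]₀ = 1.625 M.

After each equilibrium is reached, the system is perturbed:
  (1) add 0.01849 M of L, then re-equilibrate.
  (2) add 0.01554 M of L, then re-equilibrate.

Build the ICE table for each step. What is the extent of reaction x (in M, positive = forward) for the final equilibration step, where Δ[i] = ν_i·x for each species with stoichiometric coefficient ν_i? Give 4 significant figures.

Q₀ = 0.1591 vs Keq = 4.7770e+05 ⇒ Q<K, forward
Step 1:
                    L           D
  Initial       2.551       1.625
  Change       -2.523       1.682
  Equil       0.02839       3.307
  solve Keq expr → x = 0.8409; check Q = 4.7770e+05
Then add 0.01849 M of L.
Step 2:
                    L           D
  Initial     0.04688       3.307
  Change     -0.01842     0.01228
  Equil       0.02846       3.319
  solve Keq expr → x = 0.00614; check Q = 4.7770e+05
Then add 0.01554 M of L.
Step 3:
                    L           D
  Initial       0.044       3.319
  Change     -0.01548     0.01032
  Equil       0.02852       3.329
  solve Keq expr → x = 0.00516; check Q = 4.7770e+05

x = 0.00516 M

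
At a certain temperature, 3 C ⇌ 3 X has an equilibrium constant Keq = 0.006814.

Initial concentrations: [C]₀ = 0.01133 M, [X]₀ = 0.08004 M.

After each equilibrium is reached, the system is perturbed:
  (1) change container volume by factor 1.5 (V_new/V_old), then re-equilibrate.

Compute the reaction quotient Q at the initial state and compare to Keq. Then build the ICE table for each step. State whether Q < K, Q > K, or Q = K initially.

Q₀ = 352.6; Q > K (proceeds reverse)

Q₀ = 352.6 vs Keq = 0.006814 ⇒ Q>K, reverse
Step 1:
                   C          X
  init       0.01133    0.08004
  Δ          0.06548   -0.06548
  eq         0.07681    0.01456
  solve Keq expr → x = -0.02183; check Q = 0.006814
Then change container volume by factor 1.5 (V_new/V_old).
Step 2:
                   C          X
  init       0.05121   0.009708
  Δ                0          0
  eq         0.05121   0.009708
  solve Keq expr → x = 0; check Q = 0.006814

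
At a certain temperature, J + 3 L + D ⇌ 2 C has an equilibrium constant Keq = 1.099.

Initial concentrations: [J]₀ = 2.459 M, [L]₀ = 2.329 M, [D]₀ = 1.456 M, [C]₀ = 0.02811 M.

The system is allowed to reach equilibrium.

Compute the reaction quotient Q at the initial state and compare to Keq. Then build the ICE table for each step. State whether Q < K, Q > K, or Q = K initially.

Q₀ = 1.7470e-05; Q < K (proceeds forward)

Q₀ = 1.7470e-05 vs Keq = 1.099 ⇒ Q<K, forward
Step 1:
                    J           L           D           C
  Initial       2.459       2.329       1.456     0.02811
  Change      -0.5063      -1.519     -0.5063       1.013
  Equil         1.953        0.81      0.9497       1.041
  solve Keq expr → x = 0.5063; check Q = 1.099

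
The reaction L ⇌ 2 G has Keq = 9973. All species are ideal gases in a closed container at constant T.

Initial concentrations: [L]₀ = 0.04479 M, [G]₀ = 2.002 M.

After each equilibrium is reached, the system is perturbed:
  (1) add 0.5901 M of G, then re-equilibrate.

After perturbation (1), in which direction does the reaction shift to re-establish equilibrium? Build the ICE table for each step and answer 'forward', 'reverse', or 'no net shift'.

Q₀ = 89.48 vs Keq = 9973 ⇒ Q<K, forward
Step 1:
                   L          G
  Initial    0.04479      2.002
  Change    -0.04435     0.0887
  Equil   4.3829e-04      2.091
  solve Keq expr → x = 0.04435; check Q = 9973
Then add 0.5901 M of G.
Step 2:
                   L          G
  Initial 4.3829e-04      2.681
  Change  2.8203e-04 -5.6405e-04
  Equil   7.2031e-04       2.68
  solve Keq expr → x = -2.8203e-04; check Q = 9973

Direction: reverse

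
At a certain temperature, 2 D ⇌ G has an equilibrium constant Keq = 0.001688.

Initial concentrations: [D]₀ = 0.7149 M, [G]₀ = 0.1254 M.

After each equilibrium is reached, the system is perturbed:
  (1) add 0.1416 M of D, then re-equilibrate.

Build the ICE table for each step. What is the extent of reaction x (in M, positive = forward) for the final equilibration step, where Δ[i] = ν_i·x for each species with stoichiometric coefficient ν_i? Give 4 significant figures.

x = 4.9034e-04 M

Q₀ = 0.2454 vs Keq = 0.001688 ⇒ Q>K, reverse
Step 1:
                   D          G
  init        0.7149     0.1254
  Δ           0.2477    -0.1238
  eq          0.9626   0.001564
  solve Keq expr → x = -0.1238; check Q = 0.001688
Then add 0.1416 M of D.
Step 2:
                   D          G
  init         1.104   0.001564
  Δ       -9.8068e-04 4.9034e-04
  eq           1.103   0.002054
  solve Keq expr → x = 4.9034e-04; check Q = 0.001688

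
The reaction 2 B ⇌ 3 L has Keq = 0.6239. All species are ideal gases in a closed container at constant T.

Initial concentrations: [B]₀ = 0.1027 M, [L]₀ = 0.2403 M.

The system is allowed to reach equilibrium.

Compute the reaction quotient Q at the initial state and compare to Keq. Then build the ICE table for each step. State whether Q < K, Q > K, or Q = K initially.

Q₀ = 1.316 vs Keq = 0.6239 ⇒ Q>K, reverse
Step 1:
                    B           L
  I            0.1027      0.2403
  C           0.01974    -0.02961
  E            0.1224      0.2107
  solve Keq expr → x = -0.009869; check Q = 0.6239

Q₀ = 1.316; Q > K (proceeds reverse)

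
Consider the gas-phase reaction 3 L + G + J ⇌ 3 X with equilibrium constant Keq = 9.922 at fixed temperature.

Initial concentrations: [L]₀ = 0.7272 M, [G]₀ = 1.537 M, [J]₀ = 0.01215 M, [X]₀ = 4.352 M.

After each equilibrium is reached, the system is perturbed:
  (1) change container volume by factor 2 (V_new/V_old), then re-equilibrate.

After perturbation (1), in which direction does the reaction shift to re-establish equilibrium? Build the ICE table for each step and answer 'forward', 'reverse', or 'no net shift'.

Direction: reverse

Q₀ = 1.1478e+04 vs Keq = 9.922 ⇒ Q>K, reverse
Step 1:
                   L          G          J          X
  init        0.7272      1.537    0.01215      4.352
  Δ            1.035      0.345      0.345     -1.035
  eq           1.762      1.882     0.3572      3.317
  solve Keq expr → x = -0.345; check Q = 9.922
Then change container volume by factor 2 (V_new/V_old).
Step 2:
                   L          G          J          X
  init        0.8811      0.941     0.1786      1.658
  Δ           0.2002    0.06674    0.06674    -0.2002
  eq           1.081      1.008     0.2453      1.458
  solve Keq expr → x = -0.06674; check Q = 9.922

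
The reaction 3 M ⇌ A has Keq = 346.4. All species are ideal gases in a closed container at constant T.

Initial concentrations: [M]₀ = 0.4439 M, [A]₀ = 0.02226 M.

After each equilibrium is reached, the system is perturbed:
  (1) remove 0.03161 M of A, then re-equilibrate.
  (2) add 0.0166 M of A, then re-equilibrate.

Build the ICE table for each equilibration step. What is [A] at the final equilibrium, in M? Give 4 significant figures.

[A]_eq = 0.1311 M

Q₀ = 0.2545 vs Keq = 346.4 ⇒ Q<K, forward
Step 1:
                  M         A
  Initial    0.4439   0.02226
  Change     -0.369     0.123
  Equil     0.07485    0.1453
  solve Keq expr → x = 0.123; check Q = 346.4
Then remove 0.03161 M of A.
Step 2:
                  M         A
  Initial   0.07485    0.1137
  Change  -0.005509  0.001836
  Equil     0.06934    0.1155
  solve Keq expr → x = 0.001836; check Q = 346.4
Then add 0.0166 M of A.
Step 3:
                  M         A
  Initial   0.06934    0.1321
  Change   0.002992 -9.9718e-04
  Equil     0.07233    0.1311
  solve Keq expr → x = -9.9718e-04; check Q = 346.4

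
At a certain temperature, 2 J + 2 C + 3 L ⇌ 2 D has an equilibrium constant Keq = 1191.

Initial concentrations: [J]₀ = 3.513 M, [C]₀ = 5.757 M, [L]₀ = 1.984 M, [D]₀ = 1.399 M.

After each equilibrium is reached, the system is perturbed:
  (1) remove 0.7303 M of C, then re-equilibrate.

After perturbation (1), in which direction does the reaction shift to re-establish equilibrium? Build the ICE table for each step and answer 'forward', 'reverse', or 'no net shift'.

Direction: reverse

Q₀ = 6.1272e-04 vs Keq = 1191 ⇒ Q<K, forward
Step 1:
                    J           C           L           D
  I             3.513       5.757       1.984       1.399
  C            -1.296      -1.296      -1.944       1.296
  E             2.217       4.461     0.03966       2.695
  solve Keq expr → x = 0.6481; check Q = 1191
Then remove 0.7303 M of C.
Step 2:
                    J           C           L           D
  I             2.217        3.73     0.03966       2.695
  C          0.003276    0.003276    0.004914   -0.003276
  E              2.22       3.734     0.04457       2.692
  solve Keq expr → x = -0.001638; check Q = 1191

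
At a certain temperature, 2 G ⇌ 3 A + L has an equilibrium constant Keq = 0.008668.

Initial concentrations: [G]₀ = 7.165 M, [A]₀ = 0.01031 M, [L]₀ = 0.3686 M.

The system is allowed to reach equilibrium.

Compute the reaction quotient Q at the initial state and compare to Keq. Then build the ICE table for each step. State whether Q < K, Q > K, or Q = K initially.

Q₀ = 7.8686e-09 vs Keq = 0.008668 ⇒ Q<K, forward
Step 1:
                  G         A         L
  I           7.165   0.01031    0.3686
  C         -0.5517    0.8276    0.2759
  E           6.613    0.8379    0.6445
  solve Keq expr → x = 0.2759; check Q = 0.008668

Q₀ = 7.8686e-09; Q < K (proceeds forward)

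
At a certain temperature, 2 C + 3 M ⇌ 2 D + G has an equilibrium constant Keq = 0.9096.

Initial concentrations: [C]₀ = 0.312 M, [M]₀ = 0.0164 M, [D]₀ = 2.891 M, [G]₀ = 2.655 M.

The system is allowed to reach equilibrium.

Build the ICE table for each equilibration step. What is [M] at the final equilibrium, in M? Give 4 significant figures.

Q₀ = 5.1680e+07 vs Keq = 0.9096 ⇒ Q>K, reverse
Step 1:
                  C         M         D         G
  init        0.312    0.0164     2.891     2.655
  Δ           1.061     1.591    -1.061   -0.5303
  eq          1.373     1.607      1.83     2.125
  solve Keq expr → x = -0.5303; check Q = 0.9096

[M]_eq = 1.607 M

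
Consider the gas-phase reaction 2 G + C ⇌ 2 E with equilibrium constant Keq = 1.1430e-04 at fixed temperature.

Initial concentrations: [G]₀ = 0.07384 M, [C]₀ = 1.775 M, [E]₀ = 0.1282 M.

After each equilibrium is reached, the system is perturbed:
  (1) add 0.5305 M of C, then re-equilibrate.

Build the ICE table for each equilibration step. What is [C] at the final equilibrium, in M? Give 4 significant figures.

Q₀ = 1.698 vs Keq = 1.1430e-04 ⇒ Q>K, reverse
Step 1:
                   G          C          E
  I          0.07384      1.775     0.1282
  C           0.1253    0.06266    -0.1253
  E           0.1992      1.838   0.002886
  solve Keq expr → x = -0.06266; check Q = 1.1430e-04
Then add 0.5305 M of C.
Step 2:
                   G          C          E
  I           0.1992      2.368   0.002886
  C       -3.8379e-04 -1.9189e-04 3.8379e-04
  E           0.1988      2.368    0.00327
  solve Keq expr → x = 1.9189e-04; check Q = 1.1430e-04

[C]_eq = 2.368 M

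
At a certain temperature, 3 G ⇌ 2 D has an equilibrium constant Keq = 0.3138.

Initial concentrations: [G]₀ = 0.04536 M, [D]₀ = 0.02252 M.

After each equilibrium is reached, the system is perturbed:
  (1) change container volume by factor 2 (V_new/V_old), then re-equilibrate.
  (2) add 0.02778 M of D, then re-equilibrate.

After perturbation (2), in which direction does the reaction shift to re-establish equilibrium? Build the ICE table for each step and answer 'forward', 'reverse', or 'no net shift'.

Direction: reverse

Q₀ = 5.434 vs Keq = 0.3138 ⇒ Q>K, reverse
Step 1:
                   G          D
  Initial    0.04536    0.02252
  Change      0.0198    -0.0132
  Equil      0.06516   0.009318
  solve Keq expr → x = -0.006601; check Q = 0.3138
Then change container volume by factor 2 (V_new/V_old).
Step 2:
                   G          D
  Initial    0.03258   0.004659
  Change    0.001664  -0.001109
  Equil      0.03425    0.00355
  solve Keq expr → x = -5.5454e-04; check Q = 0.3138
Then add 0.02778 M of D.
Step 3:
                   G          D
  Initial    0.03425    0.03133
  Change      0.0325   -0.02167
  Equil      0.06675    0.00966
  solve Keq expr → x = -0.01083; check Q = 0.3138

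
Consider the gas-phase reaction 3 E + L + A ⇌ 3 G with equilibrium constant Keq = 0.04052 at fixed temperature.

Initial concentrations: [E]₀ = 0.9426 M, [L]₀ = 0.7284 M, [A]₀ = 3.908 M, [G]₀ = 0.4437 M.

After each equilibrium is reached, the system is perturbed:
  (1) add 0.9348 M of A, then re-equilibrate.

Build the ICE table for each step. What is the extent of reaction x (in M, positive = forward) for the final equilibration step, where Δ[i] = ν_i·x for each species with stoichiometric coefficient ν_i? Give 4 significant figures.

Q₀ = 0.03664 vs Keq = 0.04052 ⇒ Q<K, forward
Step 1:
                  E         L         A         G
  init       0.9426    0.7284     3.908    0.4437
  Δ       -0.009647 -0.003216 -0.003216  0.009647
  eq          0.933    0.7252     3.905    0.4533
  solve Keq expr → x = 0.003216; check Q = 0.04052
Then add 0.9348 M of A.
Step 2:
                  E         L         A         G
  init        0.933    0.7252      4.84    0.4533
  Δ        -0.02093 -0.006978 -0.006978   0.02093
  eq          0.912    0.7182     4.833    0.4743
  solve Keq expr → x = 0.006978; check Q = 0.04052

x = 0.006978 M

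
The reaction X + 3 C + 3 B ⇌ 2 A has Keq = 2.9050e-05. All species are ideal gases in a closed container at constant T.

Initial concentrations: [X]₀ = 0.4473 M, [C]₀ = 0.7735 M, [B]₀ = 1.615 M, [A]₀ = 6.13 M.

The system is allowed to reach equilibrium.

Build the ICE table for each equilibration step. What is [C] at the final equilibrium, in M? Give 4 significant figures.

[C]_eq = 6.292 M

Q₀ = 43.09 vs Keq = 2.9050e-05 ⇒ Q>K, reverse
Step 1:
                    X           C           B           A
  init         0.4473      0.7735       1.615        6.13
  Δ              1.84       5.519       5.519      -3.679
  eq            2.287       6.292       7.134       2.451
  solve Keq expr → x = -1.84; check Q = 2.9050e-05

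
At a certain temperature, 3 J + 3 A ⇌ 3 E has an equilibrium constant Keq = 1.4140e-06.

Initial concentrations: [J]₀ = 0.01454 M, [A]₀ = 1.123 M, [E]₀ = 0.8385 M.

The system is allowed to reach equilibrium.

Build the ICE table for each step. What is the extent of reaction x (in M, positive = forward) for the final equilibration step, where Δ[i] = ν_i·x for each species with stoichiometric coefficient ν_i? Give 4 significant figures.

x = -0.2734 M

Q₀ = 1.3542e+05 vs Keq = 1.4140e-06 ⇒ Q>K, reverse
Step 1:
                    J           A           E
  init        0.01454       1.123      0.8385
  Δ            0.8203      0.8203     -0.8203
  eq           0.8348       1.943     0.01821
  solve Keq expr → x = -0.2734; check Q = 1.4140e-06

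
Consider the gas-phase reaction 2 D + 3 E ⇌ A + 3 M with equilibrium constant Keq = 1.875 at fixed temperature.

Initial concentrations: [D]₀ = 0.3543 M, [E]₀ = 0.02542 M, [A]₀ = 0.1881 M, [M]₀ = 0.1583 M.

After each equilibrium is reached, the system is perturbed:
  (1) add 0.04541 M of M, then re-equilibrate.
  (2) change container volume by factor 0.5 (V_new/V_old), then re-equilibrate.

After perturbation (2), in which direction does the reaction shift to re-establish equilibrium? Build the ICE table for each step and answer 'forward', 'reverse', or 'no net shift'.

Q₀ = 361.9 vs Keq = 1.875 ⇒ Q>K, reverse
Step 1:
                  D         E         A         M
  I          0.3543   0.02542    0.1881    0.1583
  C         0.03879   0.05818  -0.01939  -0.05818
  E          0.3931    0.0836    0.1687    0.1001
  solve Keq expr → x = -0.01939; check Q = 1.875
Then add 0.04541 M of M.
Step 2:
                  D         E         A         M
  I          0.3931    0.0836    0.1687    0.1455
  C         0.01251   0.01876 -0.006255  -0.01876
  E          0.4056    0.1024    0.1625    0.1268
  solve Keq expr → x = -0.006255; check Q = 1.875
Then change container volume by factor 0.5 (V_new/V_old).
Step 3:
                  D         E         A         M
  I          0.8112    0.2047    0.3249    0.2535
  C        -0.01564  -0.02345  0.007818   0.02345
  E          0.7956    0.1813    0.3327     0.277
  solve Keq expr → x = 0.007818; check Q = 1.875

Direction: forward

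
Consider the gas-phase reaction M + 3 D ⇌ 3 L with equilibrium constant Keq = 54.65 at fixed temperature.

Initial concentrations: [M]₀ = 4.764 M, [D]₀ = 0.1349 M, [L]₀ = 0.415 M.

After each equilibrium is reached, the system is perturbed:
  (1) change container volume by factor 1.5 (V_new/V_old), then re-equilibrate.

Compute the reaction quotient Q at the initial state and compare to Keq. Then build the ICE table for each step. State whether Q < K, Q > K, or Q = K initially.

Q₀ = 6.111; Q < K (proceeds forward)

Q₀ = 6.111 vs Keq = 54.65 ⇒ Q<K, forward
Step 1:
                  M         D         L
  I           4.764    0.1349     0.415
  C        -0.02012  -0.06035   0.06035
  E           4.744   0.07455    0.4754
  solve Keq expr → x = 0.02012; check Q = 54.65
Then change container volume by factor 1.5 (V_new/V_old).
Step 2:
                  M         D         L
  I           3.163    0.0497    0.3169
  C        0.002029  0.006087 -0.006087
  E           3.165   0.05579    0.3108
  solve Keq expr → x = -0.002029; check Q = 54.65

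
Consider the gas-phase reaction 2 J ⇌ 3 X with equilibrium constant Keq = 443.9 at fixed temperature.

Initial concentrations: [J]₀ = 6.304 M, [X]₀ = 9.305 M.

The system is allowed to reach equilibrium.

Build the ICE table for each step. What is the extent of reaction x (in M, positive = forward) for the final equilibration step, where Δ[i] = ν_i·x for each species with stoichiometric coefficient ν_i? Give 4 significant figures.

Q₀ = 20.27 vs Keq = 443.9 ⇒ Q<K, forward
Step 1:
                   J          X
  Initial      6.304      9.305
  Change       -3.62      5.429
  Equil        2.684      14.73
  solve Keq expr → x = 1.81; check Q = 443.9

x = 1.81 M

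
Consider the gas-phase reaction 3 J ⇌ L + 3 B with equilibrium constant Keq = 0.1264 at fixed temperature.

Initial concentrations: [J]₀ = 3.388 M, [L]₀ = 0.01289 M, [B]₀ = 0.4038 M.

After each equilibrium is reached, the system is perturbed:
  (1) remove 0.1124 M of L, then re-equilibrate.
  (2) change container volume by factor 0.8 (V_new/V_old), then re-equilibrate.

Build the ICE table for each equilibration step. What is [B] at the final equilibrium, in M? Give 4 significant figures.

[B]_eq = 1.96 M

Q₀ = 2.1823e-05 vs Keq = 0.1264 ⇒ Q<K, forward
Step 1:
                    J           L           B
  I             3.388     0.01289      0.4038
  C            -1.138      0.3795       1.138
  E              2.25      0.3923       1.542
  solve Keq expr → x = 0.3795; check Q = 0.1264
Then remove 0.1124 M of L.
Step 2:
                    J           L           B
  I              2.25      0.2799       1.542
  C          -0.07681      0.0256     0.07681
  E             2.173      0.3056       1.619
  solve Keq expr → x = 0.0256; check Q = 0.1264
Then change container volume by factor 0.8 (V_new/V_old).
Step 3:
                    J           L           B
  I             2.716      0.3819       2.024
  C           0.06383    -0.02128    -0.06383
  E              2.78      0.3607        1.96
  solve Keq expr → x = -0.02128; check Q = 0.1264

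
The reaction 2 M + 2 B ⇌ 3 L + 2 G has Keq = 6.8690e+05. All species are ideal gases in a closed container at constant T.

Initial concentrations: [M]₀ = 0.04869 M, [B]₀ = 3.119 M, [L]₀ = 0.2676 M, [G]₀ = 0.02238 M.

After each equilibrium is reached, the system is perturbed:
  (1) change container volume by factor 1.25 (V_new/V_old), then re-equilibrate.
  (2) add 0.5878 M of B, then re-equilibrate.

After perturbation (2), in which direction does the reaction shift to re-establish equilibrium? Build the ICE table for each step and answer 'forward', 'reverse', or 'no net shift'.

Direction: forward

Q₀ = 4.1617e-04 vs Keq = 6.8690e+05 ⇒ Q<K, forward
Step 1:
                  M         B         L         G
  Initial   0.04869     3.119    0.2676   0.02238
  Change   -0.04868  -0.04868   0.07303   0.04868
  Equil   5.5519e-06      3.07    0.3406   0.07106
  solve Keq expr → x = 0.02434; check Q = 6.8690e+05
Then change container volume by factor 1.25 (V_new/V_old).
Step 2:
                  M         B         L         G
  Initial 4.4415e-06     2.456    0.2725   0.05685
  Change  -4.6886e-07 -4.6886e-07 7.0329e-07 4.6886e-07
  Equil   3.9727e-06     2.456    0.2725   0.05685
  solve Keq expr → x = 2.3443e-07; check Q = 6.8690e+05
Then add 0.5878 M of B.
Step 3:
                  M         B         L         G
  Initial 3.9727e-06     3.044    0.2725   0.05685
  Change  -7.6705e-07 -7.6705e-07 1.1506e-06 7.6705e-07
  Equil   3.2056e-06     3.044    0.2725   0.05685
  solve Keq expr → x = 3.8352e-07; check Q = 6.8690e+05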